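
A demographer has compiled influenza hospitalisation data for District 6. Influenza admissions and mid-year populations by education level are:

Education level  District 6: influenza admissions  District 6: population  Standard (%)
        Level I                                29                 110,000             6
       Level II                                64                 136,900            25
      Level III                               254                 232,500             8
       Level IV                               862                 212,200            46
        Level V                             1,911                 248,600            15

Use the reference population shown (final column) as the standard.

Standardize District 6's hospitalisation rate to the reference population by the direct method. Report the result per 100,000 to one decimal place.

Education-specific rates per 100,000 for District 6: 26.36, 46.75, 109.25, 406.22, 768.70.
Standard weights: 0.06, 0.25, 0.08, 0.46, 0.15.
Standardized rate: 0.0600×26.36 + 0.2500×46.75 + 0.0800×109.25 + 0.4600×406.22 + 0.1500×768.70 = 324.1761 per 100,000.

324.2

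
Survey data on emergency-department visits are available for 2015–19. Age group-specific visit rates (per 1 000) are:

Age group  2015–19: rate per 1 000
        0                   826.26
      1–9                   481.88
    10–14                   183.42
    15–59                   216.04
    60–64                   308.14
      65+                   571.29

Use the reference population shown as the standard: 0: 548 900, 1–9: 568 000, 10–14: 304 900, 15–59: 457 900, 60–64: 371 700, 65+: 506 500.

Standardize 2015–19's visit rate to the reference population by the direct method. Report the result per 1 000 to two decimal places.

466.29

Standard total = 2 757 900; weights = 0.1990, 0.2060, 0.1106, 0.1660, 0.1348, 0.1837.
Standardized rate: 0.1990×826.26 + 0.2060×481.88 + 0.1106×183.42 + 0.1660×216.04 + 0.1348×308.14 + 0.1837×571.29 = 466.2915 per 1 000.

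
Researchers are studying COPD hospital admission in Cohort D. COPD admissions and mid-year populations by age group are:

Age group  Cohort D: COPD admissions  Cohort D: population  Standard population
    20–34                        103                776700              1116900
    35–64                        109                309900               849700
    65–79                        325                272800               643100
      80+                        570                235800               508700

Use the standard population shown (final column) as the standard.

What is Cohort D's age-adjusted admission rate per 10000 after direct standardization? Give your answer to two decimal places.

7.83

Age-specific rates per 10000 for Cohort D: 1.33, 3.52, 11.91, 24.17.
Standard total = 3118400; weights = 0.3582, 0.2725, 0.2062, 0.1631.
Standardized rate: 0.3582×1.33 + 0.2725×3.52 + 0.2062×11.91 + 0.1631×24.17 = 7.8336 per 10000.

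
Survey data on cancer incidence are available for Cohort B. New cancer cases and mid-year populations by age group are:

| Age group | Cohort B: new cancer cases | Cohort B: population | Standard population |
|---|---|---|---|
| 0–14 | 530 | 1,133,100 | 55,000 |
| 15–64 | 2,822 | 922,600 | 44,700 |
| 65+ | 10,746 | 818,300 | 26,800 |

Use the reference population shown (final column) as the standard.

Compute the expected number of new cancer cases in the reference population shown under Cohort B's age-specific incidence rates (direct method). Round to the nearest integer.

Age-specific rates per 100,000 for Cohort B: 46.77, 305.87, 1313.21.
Expected new cancer cases = Σ (standard pop × age-specific rate ÷ 100,000)
= 55,000×46.77/100,000 + 44,700×305.87/100,000 + 26,800×1313.21/100,000
= 25.73 + 136.73 + 351.94 = 514.39.

514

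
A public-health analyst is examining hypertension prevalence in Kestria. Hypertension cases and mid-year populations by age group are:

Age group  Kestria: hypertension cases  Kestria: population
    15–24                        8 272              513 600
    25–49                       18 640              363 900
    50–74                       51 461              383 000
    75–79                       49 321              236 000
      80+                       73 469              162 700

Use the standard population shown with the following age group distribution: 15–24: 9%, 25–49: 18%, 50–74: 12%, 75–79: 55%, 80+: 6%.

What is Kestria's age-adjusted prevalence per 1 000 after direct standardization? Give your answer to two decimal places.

Age-specific rates per 1 000 for Kestria: 16.106, 51.223, 134.363, 208.987, 451.561.
Standard weights: 0.09, 0.18, 0.12, 0.55, 0.06.
Standardized rate: 0.0900×16.106 + 0.1800×51.223 + 0.1200×134.363 + 0.5500×208.987 + 0.0600×451.561 = 168.8299 per 1 000.

168.83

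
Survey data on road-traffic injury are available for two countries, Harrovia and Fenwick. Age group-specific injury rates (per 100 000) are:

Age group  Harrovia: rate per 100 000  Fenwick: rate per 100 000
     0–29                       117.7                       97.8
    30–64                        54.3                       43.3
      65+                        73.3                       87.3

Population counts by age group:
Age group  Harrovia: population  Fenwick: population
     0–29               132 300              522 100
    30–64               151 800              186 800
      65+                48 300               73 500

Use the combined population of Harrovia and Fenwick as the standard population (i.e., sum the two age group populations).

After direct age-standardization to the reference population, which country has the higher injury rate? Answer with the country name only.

Combined standard total = 1 114 800; weights = 0.5870, 0.3037, 0.1093.
Harrovia: 0.5870×117.7 + 0.3037×54.3 + 0.1093×73.3 = 93.5924 per 100 000.
Fenwick: 0.5870×97.8 + 0.3037×43.3 + 0.1093×87.3 = 80.0994 per 100 000.
The crude rates (82.29 vs 83.80) would put Fenwick higher, but that reflects its age composition; once standardized to a common age structure, Harrovia has the higher underlying rate.

Harrovia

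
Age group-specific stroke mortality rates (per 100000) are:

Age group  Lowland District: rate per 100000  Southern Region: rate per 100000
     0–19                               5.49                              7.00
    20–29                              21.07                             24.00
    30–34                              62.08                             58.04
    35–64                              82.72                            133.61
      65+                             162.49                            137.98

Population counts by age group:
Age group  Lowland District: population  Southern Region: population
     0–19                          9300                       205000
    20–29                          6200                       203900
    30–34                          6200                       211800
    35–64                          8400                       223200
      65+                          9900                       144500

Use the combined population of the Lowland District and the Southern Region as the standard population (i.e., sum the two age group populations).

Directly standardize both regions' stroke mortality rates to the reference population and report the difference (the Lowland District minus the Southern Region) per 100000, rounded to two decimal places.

Combined standard total = 1028400; weights = 0.2084, 0.2043, 0.2120, 0.2252, 0.1501.
The Lowland District: 0.2084×5.49 + 0.2043×21.07 + 0.2120×62.08 + 0.2252×82.72 + 0.1501×162.49 = 61.6328 per 100000.
The Southern Region: 0.2084×7.00 + 0.2043×24.00 + 0.2120×58.04 + 0.2252×133.61 + 0.1501×137.98 = 69.4704 per 100000.
Difference = 61.6328 − 69.4704 = -7.8377.

-7.84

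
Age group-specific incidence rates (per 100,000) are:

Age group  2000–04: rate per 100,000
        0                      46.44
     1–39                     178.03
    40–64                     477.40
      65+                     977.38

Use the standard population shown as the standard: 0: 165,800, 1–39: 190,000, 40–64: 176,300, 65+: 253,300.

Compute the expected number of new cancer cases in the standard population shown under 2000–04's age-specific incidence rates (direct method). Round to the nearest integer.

Expected new cancer cases = Σ (standard pop × age-specific rate ÷ 100,000)
= 165,800×46.44/100,000 + 190,000×178.03/100,000 + 176,300×477.40/100,000 + 253,300×977.38/100,000
= 77.00 + 338.26 + 841.66 + 2475.70 = 3732.61.

3733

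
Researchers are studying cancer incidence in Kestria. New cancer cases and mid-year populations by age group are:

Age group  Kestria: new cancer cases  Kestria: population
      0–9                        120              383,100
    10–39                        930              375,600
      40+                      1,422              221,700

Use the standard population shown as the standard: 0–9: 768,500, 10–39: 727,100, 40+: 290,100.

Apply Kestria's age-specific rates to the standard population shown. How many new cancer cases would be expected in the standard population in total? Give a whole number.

Age-specific rates per 100,000 for Kestria: 31.32, 247.60, 641.41.
Expected new cancer cases = Σ (standard pop × age-specific rate ÷ 100,000)
= 768,500×31.32/100,000 + 727,100×247.60/100,000 + 290,100×641.41/100,000
= 240.72 + 1800.33 + 1860.72 = 3901.77.

3902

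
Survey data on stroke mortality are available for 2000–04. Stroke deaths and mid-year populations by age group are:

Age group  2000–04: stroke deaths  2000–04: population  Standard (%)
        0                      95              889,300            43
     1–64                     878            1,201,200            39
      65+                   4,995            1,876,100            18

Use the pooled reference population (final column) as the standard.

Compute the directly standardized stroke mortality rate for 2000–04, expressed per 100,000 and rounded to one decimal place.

Age-specific rates per 100,000 for 2000–04: 10.68, 73.09, 266.24.
Standard weights: 0.43, 0.39, 0.18.
Standardized rate: 0.4300×10.68 + 0.3900×73.09 + 0.1800×266.24 = 81.0239 per 100,000.

81.0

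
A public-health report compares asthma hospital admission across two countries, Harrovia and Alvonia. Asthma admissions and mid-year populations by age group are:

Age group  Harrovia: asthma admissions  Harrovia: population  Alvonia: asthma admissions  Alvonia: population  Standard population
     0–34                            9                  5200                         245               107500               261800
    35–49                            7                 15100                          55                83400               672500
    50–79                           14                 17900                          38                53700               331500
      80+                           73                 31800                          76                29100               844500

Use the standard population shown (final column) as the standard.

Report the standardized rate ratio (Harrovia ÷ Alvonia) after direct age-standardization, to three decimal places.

Age-specific rates per 10000 for Harrovia: 17.31, 4.64, 7.82, 22.96.
For Alvonia: 22.79, 6.59, 7.08, 26.12.
Standard total = 2110300; weights = 0.1241, 0.3187, 0.1571, 0.4002.
Harrovia: 0.1241×17.31 + 0.3187×4.64 + 0.1571×7.82 + 0.4002×22.96 = 14.0396 per 10000.
Alvonia: 0.1241×22.79 + 0.3187×6.59 + 0.1571×7.08 + 0.4002×26.12 = 16.4920 per 10000.
Ratio = 14.0396 ÷ 16.4920 = 0.85130.

0.851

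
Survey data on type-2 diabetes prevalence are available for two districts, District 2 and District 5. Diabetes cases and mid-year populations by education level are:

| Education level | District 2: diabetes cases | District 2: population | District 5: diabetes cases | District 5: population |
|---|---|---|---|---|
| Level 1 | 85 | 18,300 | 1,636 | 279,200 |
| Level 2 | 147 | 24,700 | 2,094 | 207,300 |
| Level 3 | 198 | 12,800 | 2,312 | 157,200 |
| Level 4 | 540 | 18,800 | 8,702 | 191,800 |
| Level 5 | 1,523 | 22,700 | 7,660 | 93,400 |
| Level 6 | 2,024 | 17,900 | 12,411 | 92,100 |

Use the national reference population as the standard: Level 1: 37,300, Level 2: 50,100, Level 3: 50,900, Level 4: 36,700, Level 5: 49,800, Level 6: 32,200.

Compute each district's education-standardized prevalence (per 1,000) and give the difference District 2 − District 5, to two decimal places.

Education-specific rates per 1,000 for District 2: 4.645, 5.951, 15.469, 28.723, 67.093, 113.073.
For District 5: 5.860, 10.101, 14.707, 45.370, 82.013, 134.756.
Standard total = 257,000; weights = 0.1451, 0.1949, 0.1981, 0.1428, 0.1938, 0.1253.
District 2: 0.1451×4.645 + 0.1949×5.951 + 0.1981×15.469 + 0.1428×28.723 + 0.1938×67.093 + 0.1253×113.073 = 36.1676 per 1,000.
District 5: 0.1451×5.860 + 0.1949×10.101 + 0.1981×14.707 + 0.1428×45.370 + 0.1938×82.013 + 0.1253×134.756 = 44.9872 per 1,000.
Difference = 36.1676 − 44.9872 = -8.8196.

-8.82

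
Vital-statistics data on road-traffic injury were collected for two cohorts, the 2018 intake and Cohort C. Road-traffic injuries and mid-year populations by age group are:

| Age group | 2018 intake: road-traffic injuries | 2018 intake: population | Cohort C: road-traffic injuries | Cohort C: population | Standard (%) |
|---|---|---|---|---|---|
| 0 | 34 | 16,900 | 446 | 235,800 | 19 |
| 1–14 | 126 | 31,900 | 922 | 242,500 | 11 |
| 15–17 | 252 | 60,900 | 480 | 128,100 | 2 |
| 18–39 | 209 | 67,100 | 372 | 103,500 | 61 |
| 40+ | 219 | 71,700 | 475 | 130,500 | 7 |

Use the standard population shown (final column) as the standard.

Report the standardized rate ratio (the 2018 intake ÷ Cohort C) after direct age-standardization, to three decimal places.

0.913

Age-specific rates per 100,000 for the 2018 intake: 201.18, 394.98, 413.79, 311.48, 305.44.
For Cohort C: 189.14, 380.21, 374.71, 359.42, 363.98.
Standard weights: 0.19, 0.11, 0.02, 0.61, 0.07.
The 2018 intake: 0.1900×201.18 + 0.1100×394.98 + 0.0200×413.79 + 0.6100×311.48 + 0.0700×305.44 = 301.3297 per 100,000.
Cohort C: 0.1900×189.14 + 0.1100×380.21 + 0.0200×374.71 + 0.6100×359.42 + 0.0700×363.98 = 329.9794 per 100,000.
Ratio = 301.3297 ÷ 329.9794 = 0.91318.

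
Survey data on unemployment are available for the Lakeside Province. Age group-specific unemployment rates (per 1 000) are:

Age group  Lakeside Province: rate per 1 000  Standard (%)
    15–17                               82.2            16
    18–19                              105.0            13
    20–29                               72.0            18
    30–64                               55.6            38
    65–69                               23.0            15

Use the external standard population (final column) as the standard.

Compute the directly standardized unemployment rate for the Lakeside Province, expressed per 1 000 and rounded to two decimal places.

64.34

Standard weights: 0.16, 0.13, 0.18, 0.38, 0.15.
Standardized rate: 0.1600×82.2 + 0.1300×105.0 + 0.1800×72.0 + 0.3800×55.6 + 0.1500×23.0 = 64.3400 per 1 000.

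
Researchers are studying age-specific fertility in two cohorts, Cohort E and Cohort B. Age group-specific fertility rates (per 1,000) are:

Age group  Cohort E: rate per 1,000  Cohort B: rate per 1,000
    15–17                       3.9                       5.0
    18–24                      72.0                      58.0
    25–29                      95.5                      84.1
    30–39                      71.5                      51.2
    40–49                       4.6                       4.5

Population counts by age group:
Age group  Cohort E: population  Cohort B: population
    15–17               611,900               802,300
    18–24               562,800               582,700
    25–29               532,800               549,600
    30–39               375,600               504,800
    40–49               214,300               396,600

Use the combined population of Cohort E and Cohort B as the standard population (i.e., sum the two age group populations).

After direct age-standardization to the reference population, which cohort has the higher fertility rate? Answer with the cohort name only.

Combined standard total = 5,133,400; weights = 0.2755, 0.2231, 0.2109, 0.1715, 0.1190.
Cohort E: 0.2755×3.9 + 0.2231×72.0 + 0.2109×95.5 + 0.1715×71.5 + 0.1190×4.6 = 50.0875 per 1,000.
Cohort B: 0.2755×5.0 + 0.2231×58.0 + 0.2109×84.1 + 0.1715×51.2 + 0.1190×4.5 = 41.3693 per 1,000.

Cohort E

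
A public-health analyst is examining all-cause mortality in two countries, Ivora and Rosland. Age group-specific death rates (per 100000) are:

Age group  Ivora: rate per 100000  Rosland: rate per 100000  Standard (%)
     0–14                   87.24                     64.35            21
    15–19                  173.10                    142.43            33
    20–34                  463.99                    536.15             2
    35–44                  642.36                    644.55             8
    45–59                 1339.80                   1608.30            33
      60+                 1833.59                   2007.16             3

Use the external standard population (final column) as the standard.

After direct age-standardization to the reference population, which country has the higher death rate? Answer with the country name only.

Rosland

Standard weights: 0.21, 0.33, 0.02, 0.08, 0.33, 0.03.
Ivora: 0.2100×87.24 + 0.3300×173.10 + 0.0200×463.99 + 0.0800×642.36 + 0.3300×1339.80 + 0.0300×1833.59 = 633.2537 per 100000.
Rosland: 0.2100×64.35 + 0.3300×142.43 + 0.0200×536.15 + 0.0800×644.55 + 0.3300×1608.30 + 0.0300×2007.16 = 713.7562 per 100000.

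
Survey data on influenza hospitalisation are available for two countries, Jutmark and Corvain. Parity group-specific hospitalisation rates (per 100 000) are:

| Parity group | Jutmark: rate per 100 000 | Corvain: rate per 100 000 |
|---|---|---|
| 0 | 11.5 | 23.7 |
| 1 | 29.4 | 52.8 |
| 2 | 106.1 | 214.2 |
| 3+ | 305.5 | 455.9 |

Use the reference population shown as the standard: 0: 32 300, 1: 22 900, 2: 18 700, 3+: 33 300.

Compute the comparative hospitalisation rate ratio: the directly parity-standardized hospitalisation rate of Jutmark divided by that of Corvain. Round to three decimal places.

Standard total = 107 200; weights = 0.3013, 0.2136, 0.1744, 0.3106.
Jutmark: 0.3013×11.5 + 0.2136×29.4 + 0.1744×106.1 + 0.3106×305.5 = 123.1523 per 100 000.
Corvain: 0.3013×23.7 + 0.2136×52.8 + 0.1744×214.2 + 0.3106×455.9 = 197.4034 per 100 000.
Ratio = 123.1523 ÷ 197.4034 = 0.62386.

0.624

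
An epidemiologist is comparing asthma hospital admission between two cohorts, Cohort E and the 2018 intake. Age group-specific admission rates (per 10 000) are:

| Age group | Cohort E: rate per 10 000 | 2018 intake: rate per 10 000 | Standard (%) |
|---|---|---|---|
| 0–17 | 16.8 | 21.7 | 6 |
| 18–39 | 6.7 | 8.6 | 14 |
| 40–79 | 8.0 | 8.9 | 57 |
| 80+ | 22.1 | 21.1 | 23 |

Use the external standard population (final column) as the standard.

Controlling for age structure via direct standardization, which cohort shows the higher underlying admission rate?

2018 intake

Standard weights: 0.06, 0.14, 0.57, 0.23.
Cohort E: 0.0600×16.8 + 0.1400×6.7 + 0.5700×8.0 + 0.2300×22.1 = 11.5890 per 10 000.
The 2018 intake: 0.0600×21.7 + 0.1400×8.6 + 0.5700×8.9 + 0.2300×21.1 = 12.4320 per 10 000.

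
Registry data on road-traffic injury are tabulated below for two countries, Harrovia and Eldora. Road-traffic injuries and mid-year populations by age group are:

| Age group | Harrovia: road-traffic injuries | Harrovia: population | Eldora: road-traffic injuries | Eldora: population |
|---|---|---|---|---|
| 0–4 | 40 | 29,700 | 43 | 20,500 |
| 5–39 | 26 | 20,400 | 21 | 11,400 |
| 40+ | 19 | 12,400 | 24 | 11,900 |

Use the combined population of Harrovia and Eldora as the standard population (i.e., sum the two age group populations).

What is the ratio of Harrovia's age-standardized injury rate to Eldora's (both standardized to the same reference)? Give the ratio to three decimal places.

0.683

Age-specific rates per 100,000 for Harrovia: 134.68, 127.45, 153.23.
For Eldora: 209.76, 184.21, 201.68.
Combined standard total = 106,300; weights = 0.4722, 0.2992, 0.2286.
Harrovia: 0.4722×134.68 + 0.2992×127.45 + 0.2286×153.23 = 136.7570 per 100,000.
Eldora: 0.4722×209.76 + 0.2992×184.21 + 0.2286×201.68 = 200.2680 per 100,000.
Ratio = 136.7570 ÷ 200.2680 = 0.68287.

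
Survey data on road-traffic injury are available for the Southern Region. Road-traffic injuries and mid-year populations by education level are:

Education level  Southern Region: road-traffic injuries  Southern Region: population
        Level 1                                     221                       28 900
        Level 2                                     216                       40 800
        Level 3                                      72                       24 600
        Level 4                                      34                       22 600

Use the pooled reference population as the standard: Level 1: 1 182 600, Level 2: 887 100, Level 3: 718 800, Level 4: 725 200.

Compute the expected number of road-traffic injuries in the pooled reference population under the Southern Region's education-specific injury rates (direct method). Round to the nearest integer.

16935

Education-specific rates per 100 000 for the Southern Region: 764.71, 529.41, 292.68, 150.44.
Expected road-traffic injuries = Σ (standard pop × education-specific rate ÷ 100 000)
= 1 182 600×764.71/100 000 + 887 100×529.41/100 000 + 718 800×292.68/100 000 + 725 200×150.44/100 000
= 9043.41 + 4696.41 + 2103.80 + 1091.01 = 16934.64.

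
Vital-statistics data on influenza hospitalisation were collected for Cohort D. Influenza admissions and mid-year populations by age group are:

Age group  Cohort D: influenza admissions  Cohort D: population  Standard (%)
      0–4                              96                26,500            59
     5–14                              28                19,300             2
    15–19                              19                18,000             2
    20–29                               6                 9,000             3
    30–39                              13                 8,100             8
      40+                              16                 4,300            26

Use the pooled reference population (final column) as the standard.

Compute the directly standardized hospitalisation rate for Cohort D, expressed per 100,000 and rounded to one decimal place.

Age-specific rates per 100,000 for Cohort D: 362.26, 145.08, 105.56, 66.67, 160.49, 372.09.
Standard weights: 0.59, 0.02, 0.02, 0.03, 0.08, 0.26.
Standardized rate: 0.5900×362.26 + 0.0200×145.08 + 0.0200×105.56 + 0.0300×66.67 + 0.0800×160.49 + 0.2600×372.09 = 330.3322 per 100,000.

330.3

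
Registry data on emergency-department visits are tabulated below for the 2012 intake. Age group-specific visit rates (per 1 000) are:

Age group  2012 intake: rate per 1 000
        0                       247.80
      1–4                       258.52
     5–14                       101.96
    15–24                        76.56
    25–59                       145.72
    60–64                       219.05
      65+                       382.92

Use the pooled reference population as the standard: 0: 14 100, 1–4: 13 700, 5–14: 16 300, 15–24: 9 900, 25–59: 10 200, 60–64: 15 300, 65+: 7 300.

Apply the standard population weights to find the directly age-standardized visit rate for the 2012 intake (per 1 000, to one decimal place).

196.9

Standard total = 86 800; weights = 0.1624, 0.1578, 0.1878, 0.1141, 0.1175, 0.1763, 0.0841.
Standardized rate: 0.1624×247.80 + 0.1578×258.52 + 0.1878×101.96 + 0.1141×76.56 + 0.1175×145.72 + 0.1763×219.05 + 0.0841×382.92 = 196.8747 per 1 000.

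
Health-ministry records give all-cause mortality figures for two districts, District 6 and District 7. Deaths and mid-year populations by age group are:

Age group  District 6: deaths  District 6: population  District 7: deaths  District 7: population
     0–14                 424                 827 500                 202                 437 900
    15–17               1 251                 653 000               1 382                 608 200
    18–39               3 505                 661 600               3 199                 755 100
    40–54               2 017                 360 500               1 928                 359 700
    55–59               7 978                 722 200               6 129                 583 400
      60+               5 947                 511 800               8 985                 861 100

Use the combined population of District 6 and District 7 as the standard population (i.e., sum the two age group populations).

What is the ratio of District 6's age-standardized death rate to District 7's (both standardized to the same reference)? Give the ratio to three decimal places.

Age-specific rates per 1 000 for District 6: 0.512, 1.916, 5.298, 5.595, 11.047, 11.620.
For District 7: 0.461, 2.272, 4.237, 5.360, 10.506, 10.434.
Combined standard total = 7 342 000; weights = 0.1724, 0.1718, 0.1930, 0.0981, 0.1778, 0.1870.
District 6: 0.1724×0.512 + 0.1718×1.916 + 0.1930×5.298 + 0.0981×5.595 + 0.1778×11.047 + 0.1870×11.620 = 6.1257 per 1 000.
District 7: 0.1724×0.461 + 0.1718×2.272 + 0.1930×4.237 + 0.0981×5.360 + 0.1778×10.506 + 0.1870×10.434 = 5.6324 per 1 000.
Ratio = 6.1257 ÷ 5.6324 = 1.08758.

1.088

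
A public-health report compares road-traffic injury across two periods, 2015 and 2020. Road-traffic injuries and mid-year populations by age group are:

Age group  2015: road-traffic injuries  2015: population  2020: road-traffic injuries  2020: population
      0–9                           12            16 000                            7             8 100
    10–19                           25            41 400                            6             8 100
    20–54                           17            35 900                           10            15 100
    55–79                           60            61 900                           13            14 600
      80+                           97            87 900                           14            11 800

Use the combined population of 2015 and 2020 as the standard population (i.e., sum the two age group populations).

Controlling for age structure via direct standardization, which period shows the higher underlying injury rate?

2020

Age-specific rates per 100 000 for 2015: 75.00, 60.39, 47.35, 96.93, 110.35.
For 2020: 86.42, 74.07, 66.23, 89.04, 118.64.
Combined standard total = 300 800; weights = 0.0801, 0.1646, 0.1695, 0.2543, 0.3314.
2015: 0.0801×75.00 + 0.1646×60.39 + 0.1695×47.35 + 0.2543×96.93 + 0.3314×110.35 = 85.2029 per 100 000.
2020: 0.0801×86.42 + 0.1646×74.07 + 0.1695×66.23 + 0.2543×89.04 + 0.3314×118.64 = 92.3116 per 100 000.
The crude rates (86.80 vs 86.66) would put 2015 higher, but that reflects its age composition; once standardized to a common age structure, 2020 has the higher underlying rate.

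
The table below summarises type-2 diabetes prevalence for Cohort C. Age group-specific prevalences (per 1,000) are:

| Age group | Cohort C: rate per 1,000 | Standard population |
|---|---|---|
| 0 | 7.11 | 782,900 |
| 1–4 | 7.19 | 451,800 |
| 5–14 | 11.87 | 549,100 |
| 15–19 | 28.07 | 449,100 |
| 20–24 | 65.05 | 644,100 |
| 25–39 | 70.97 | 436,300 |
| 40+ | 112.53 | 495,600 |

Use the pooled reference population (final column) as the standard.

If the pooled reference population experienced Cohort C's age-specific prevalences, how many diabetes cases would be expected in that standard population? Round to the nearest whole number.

Expected diabetes cases = Σ (standard pop × age-specific rate ÷ 1,000)
= 782,900×7.11/1,000 + 451,800×7.19/1,000 + 549,100×11.87/1,000 + 449,100×28.07/1,000 + 644,100×65.05/1,000 + 436,300×70.97/1,000 + 495,600×112.53/1,000
= 5566.42 + 3248.44 + 6517.82 + 12606.24 + 41898.71 + 30964.21 + 55769.87 = 156571.70.

156572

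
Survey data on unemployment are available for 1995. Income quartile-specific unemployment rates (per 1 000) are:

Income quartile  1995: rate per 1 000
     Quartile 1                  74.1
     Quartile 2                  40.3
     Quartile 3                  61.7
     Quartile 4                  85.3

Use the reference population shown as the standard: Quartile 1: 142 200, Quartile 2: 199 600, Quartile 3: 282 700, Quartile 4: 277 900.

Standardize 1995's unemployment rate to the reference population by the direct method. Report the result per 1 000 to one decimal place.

Standard total = 902 400; weights = 0.1576, 0.2212, 0.3133, 0.3080.
Standardized rate: 0.1576×74.1 + 0.2212×40.3 + 0.3133×61.7 + 0.3080×85.3 = 66.1883 per 1 000.

66.2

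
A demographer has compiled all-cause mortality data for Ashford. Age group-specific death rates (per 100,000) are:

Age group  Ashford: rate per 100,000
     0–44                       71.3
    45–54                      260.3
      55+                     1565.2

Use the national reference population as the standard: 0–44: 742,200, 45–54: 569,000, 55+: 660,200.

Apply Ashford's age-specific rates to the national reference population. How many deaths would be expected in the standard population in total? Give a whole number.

Expected deaths = Σ (standard pop × age-specific rate ÷ 100,000)
= 742,200×71.3/100,000 + 569,000×260.3/100,000 + 660,200×1565.2/100,000
= 529.19 + 1481.11 + 10333.45 = 12343.75.

12344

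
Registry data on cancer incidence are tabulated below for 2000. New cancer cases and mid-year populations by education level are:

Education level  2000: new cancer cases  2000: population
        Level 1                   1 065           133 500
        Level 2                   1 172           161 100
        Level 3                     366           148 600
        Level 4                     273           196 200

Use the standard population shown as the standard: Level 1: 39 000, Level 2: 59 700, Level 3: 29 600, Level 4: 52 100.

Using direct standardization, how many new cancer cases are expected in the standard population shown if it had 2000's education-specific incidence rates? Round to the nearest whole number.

891

Education-specific rates per 100 000 for 2000: 797.75, 727.50, 246.30, 139.14.
Expected new cancer cases = Σ (standard pop × education-specific rate ÷ 100 000)
= 39 000×797.75/100 000 + 59 700×727.50/100 000 + 29 600×246.30/100 000 + 52 100×139.14/100 000
= 311.12 + 434.32 + 72.90 + 72.49 = 890.84.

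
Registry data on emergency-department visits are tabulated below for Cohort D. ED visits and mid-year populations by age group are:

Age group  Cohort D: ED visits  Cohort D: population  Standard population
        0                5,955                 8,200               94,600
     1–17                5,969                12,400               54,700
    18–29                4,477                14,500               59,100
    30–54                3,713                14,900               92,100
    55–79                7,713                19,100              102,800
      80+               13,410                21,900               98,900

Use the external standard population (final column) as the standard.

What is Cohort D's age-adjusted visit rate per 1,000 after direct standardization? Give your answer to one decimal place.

Age-specific rates per 1,000 for Cohort D: 726.220, 481.371, 308.759, 249.195, 403.822, 612.329.
Standard total = 502,200; weights = 0.1884, 0.1089, 0.1177, 0.1834, 0.2047, 0.1969.
Standardized rate: 0.1884×726.220 + 0.1089×481.371 + 0.1177×308.759 + 0.1834×249.195 + 0.2047×403.822 + 0.1969×612.329 = 474.5162 per 1,000.

474.5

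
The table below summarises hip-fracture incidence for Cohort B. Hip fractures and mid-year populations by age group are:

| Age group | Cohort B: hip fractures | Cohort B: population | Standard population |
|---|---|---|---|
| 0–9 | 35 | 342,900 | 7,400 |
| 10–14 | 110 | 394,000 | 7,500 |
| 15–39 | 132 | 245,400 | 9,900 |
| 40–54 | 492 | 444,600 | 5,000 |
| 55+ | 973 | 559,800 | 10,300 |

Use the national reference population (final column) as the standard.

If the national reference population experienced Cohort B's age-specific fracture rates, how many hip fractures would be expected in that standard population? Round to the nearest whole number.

32

Age-specific rates per 100,000 for Cohort B: 10.21, 27.92, 53.79, 110.66, 173.81.
Expected hip fractures = Σ (standard pop × age-specific rate ÷ 100,000)
= 7,400×10.21/100,000 + 7,500×27.92/100,000 + 9,900×53.79/100,000 + 5,000×110.66/100,000 + 10,300×173.81/100,000
= 0.76 + 2.09 + 5.33 + 5.53 + 17.90 = 31.61.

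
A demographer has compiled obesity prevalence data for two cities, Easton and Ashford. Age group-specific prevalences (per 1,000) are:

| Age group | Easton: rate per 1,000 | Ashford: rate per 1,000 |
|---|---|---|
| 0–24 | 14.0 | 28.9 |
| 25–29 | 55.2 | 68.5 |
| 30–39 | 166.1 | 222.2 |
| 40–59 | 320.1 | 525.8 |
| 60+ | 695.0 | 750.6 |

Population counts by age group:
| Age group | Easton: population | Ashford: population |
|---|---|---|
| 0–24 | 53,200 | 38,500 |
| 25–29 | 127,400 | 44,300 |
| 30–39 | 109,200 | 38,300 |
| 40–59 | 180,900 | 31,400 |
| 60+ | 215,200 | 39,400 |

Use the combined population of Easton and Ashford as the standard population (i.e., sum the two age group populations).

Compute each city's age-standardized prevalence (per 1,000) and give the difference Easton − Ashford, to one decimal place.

Combined standard total = 877,800; weights = 0.1045, 0.1956, 0.1680, 0.2419, 0.2900.
Easton: 0.1045×14.0 + 0.1956×55.2 + 0.1680×166.1 + 0.2419×320.1 + 0.2900×695.0 = 319.1679 per 1,000.
Ashford: 0.1045×28.9 + 0.1956×68.5 + 0.1680×222.2 + 0.2419×525.8 + 0.2900×750.6 = 398.6286 per 1,000.
Difference = 319.1679 − 398.6286 = -79.4607.

-79.5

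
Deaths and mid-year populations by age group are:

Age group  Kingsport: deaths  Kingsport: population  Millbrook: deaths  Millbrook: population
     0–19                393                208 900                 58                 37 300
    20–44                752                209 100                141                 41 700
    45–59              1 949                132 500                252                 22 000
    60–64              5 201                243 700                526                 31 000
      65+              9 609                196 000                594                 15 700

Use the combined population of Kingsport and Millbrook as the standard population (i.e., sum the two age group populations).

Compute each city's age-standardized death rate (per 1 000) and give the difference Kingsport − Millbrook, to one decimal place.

Age-specific rates per 1 000 for Kingsport: 1.881, 3.596, 14.709, 21.342, 49.026.
For Millbrook: 1.555, 3.381, 11.455, 16.968, 37.834.
Combined standard total = 1 137 900; weights = 0.2164, 0.2204, 0.1358, 0.2414, 0.1860.
Kingsport: 0.2164×1.881 + 0.2204×3.596 + 0.1358×14.709 + 0.2414×21.342 + 0.1860×49.026 = 17.4699 per 1 000.
Millbrook: 0.2164×1.555 + 0.2204×3.381 + 0.1358×11.455 + 0.2414×16.968 + 0.1860×37.834 = 13.7720 per 1 000.
Difference = 17.4699 − 13.7720 = 3.6979.

3.7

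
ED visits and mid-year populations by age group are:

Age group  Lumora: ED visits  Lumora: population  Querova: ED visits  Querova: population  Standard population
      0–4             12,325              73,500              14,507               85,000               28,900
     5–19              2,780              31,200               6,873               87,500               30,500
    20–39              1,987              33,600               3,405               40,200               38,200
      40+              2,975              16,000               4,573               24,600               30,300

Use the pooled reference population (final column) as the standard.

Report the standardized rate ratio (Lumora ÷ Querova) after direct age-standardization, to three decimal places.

0.954

Age-specific rates per 1,000 for Lumora: 167.687, 89.103, 59.137, 185.938.
For Querova: 170.671, 78.549, 84.701, 185.894.
Standard total = 127,900; weights = 0.2260, 0.2385, 0.2987, 0.2369.
Lumora: 0.2260×167.687 + 0.2385×89.103 + 0.2987×59.137 + 0.2369×185.938 = 120.8500 per 1,000.
Querova: 0.2260×170.671 + 0.2385×78.549 + 0.2987×84.701 + 0.2369×185.894 = 126.6326 per 1,000.
Ratio = 120.8500 ÷ 126.6326 = 0.95434.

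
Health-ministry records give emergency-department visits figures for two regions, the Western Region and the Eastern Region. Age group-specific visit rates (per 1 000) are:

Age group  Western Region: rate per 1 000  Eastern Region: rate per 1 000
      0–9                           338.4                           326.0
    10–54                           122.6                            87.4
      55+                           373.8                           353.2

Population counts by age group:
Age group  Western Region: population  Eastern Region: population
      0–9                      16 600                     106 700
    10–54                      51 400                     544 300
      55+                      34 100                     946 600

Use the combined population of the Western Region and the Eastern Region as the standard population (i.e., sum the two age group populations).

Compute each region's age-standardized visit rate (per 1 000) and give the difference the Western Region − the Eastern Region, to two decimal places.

Combined standard total = 1 699 700; weights = 0.0725, 0.3505, 0.5770.
The Western Region: 0.0725×338.4 + 0.3505×122.6 + 0.5770×373.8 = 283.1930 per 1 000.
The Eastern Region: 0.0725×326.0 + 0.3505×87.4 + 0.5770×353.2 = 258.0710 per 1 000.
Difference = 283.1930 − 258.0710 = 25.1221.

25.12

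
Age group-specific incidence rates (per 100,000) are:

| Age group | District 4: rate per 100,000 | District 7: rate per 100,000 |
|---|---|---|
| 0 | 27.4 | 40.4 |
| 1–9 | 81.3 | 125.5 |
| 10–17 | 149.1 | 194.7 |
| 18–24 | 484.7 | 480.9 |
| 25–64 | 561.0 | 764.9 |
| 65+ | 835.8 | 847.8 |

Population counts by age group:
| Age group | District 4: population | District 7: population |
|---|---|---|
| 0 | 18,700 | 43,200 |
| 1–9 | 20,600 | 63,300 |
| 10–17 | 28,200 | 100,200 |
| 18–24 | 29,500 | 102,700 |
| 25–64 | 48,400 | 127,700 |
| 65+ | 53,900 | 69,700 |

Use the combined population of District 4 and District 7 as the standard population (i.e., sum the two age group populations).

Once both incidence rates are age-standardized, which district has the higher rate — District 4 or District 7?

District 7

Combined standard total = 706,100; weights = 0.0877, 0.1188, 0.1818, 0.1872, 0.2494, 0.1750.
District 4: 0.0877×27.4 + 0.1188×81.3 + 0.1818×149.1 + 0.1872×484.7 + 0.2494×561.0 + 0.1750×835.8 = 416.1392 per 100,000.
District 7: 0.0877×40.4 + 0.1188×125.5 + 0.1818×194.7 + 0.1872×480.9 + 0.2494×764.9 + 0.1750×847.8 = 483.0642 per 100,000.
The crude rates (466.09 vs 464.40) would put District 4 higher, but that reflects its age composition; once standardized to a common age structure, District 7 has the higher underlying rate.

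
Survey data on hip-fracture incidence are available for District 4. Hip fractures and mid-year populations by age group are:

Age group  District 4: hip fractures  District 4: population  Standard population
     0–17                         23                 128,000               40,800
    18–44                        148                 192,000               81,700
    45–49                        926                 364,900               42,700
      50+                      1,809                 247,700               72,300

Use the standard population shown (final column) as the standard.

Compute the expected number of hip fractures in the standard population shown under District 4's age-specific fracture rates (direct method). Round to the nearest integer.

707

Age-specific rates per 100,000 for District 4: 17.97, 77.08, 253.77, 730.32.
Expected hip fractures = Σ (standard pop × age-specific rate ÷ 100,000)
= 40,800×17.97/100,000 + 81,700×77.08/100,000 + 42,700×253.77/100,000 + 72,300×730.32/100,000
= 7.33 + 62.98 + 108.36 + 528.02 = 706.69.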